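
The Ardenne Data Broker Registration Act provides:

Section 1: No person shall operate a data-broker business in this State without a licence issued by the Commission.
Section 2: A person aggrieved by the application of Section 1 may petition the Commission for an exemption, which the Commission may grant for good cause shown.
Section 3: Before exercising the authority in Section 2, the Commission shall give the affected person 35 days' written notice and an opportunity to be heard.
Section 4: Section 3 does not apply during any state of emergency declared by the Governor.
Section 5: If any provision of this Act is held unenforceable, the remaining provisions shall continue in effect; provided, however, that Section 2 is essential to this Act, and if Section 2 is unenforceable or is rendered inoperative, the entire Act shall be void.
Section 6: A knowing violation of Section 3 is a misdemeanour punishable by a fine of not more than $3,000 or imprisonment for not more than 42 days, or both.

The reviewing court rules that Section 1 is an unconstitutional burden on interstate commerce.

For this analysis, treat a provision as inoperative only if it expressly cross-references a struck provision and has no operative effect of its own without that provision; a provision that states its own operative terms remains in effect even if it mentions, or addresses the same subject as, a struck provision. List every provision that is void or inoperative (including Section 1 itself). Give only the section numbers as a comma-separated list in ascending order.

1, 2, 3, 4, 5, 6

Section 1 is struck. Section 2 has no operative effect of its own apart from Section 1 and is therefore inoperative. Section 3 merely fixes the notice-and-hearing requirement for Section 2; with Section 2 gone it has nothing to operate on and falls away. Section 4 operates only by reference to Section 3, so it falls with Section 3. Section 6 has no operative effect of its own apart from Section 3 and is therefore inoperative. Section 5 makes Section 2 an essential term, and Section 2 has been rendered inoperative by the cascade; under Section 5, the entire Act is therefore void. No provision of the Act survives.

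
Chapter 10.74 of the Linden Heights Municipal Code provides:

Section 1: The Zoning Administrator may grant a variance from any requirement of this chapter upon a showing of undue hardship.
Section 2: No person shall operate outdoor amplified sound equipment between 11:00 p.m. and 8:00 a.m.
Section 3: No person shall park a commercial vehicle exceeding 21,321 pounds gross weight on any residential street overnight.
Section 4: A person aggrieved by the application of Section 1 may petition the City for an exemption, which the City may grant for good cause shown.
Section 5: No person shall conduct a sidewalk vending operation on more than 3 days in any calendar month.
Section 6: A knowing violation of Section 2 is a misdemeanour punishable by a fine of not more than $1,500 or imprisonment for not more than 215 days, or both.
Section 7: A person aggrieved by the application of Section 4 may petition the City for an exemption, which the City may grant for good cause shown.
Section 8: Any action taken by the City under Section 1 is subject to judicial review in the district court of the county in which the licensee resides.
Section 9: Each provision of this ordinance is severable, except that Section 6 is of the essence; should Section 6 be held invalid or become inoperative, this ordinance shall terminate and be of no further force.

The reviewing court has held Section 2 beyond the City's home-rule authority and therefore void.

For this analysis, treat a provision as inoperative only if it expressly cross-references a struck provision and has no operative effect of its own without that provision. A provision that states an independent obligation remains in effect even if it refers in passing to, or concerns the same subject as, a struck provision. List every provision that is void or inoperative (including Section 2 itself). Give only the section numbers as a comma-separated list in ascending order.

1, 2, 3, 4, 5, 6, 7, 8, 9

Section 2 is struck. Section 6 has no operative effect of its own apart from Section 2 and is therefore inoperative. Section 9 makes Section 6 an essential term, and Section 6 has been rendered inoperative by the cascade; under Section 9, the entire ordinance is therefore void. No provision of the ordinance survives.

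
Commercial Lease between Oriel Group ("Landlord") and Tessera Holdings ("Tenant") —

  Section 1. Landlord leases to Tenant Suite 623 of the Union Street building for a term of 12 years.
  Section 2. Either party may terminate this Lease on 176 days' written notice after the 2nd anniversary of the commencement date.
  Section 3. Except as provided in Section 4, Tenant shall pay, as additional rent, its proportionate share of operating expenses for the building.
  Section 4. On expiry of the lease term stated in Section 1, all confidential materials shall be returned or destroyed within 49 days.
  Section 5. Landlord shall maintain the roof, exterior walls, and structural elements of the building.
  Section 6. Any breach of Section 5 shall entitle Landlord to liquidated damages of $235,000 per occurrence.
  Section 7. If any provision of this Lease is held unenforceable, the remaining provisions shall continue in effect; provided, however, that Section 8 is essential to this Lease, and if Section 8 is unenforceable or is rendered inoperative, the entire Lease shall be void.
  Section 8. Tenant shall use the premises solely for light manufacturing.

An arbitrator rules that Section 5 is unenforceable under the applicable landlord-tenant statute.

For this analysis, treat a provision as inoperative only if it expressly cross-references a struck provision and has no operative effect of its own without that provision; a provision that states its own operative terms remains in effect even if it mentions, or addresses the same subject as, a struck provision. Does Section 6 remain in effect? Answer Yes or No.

No

Section 5 is struck. Section 6 operates only by reference to Section 5, so it falls with Section 5. Section 7 makes Section 8 an essential term, but Section 8 is unaffected, so the severability proviso in Section 7 preserves the remaining provisions. Section 1, Section 2, Section 3, Section 4, Section 7, and Section 8 remain in effect. Section 6 is among the inoperative provisions, so the answer is no.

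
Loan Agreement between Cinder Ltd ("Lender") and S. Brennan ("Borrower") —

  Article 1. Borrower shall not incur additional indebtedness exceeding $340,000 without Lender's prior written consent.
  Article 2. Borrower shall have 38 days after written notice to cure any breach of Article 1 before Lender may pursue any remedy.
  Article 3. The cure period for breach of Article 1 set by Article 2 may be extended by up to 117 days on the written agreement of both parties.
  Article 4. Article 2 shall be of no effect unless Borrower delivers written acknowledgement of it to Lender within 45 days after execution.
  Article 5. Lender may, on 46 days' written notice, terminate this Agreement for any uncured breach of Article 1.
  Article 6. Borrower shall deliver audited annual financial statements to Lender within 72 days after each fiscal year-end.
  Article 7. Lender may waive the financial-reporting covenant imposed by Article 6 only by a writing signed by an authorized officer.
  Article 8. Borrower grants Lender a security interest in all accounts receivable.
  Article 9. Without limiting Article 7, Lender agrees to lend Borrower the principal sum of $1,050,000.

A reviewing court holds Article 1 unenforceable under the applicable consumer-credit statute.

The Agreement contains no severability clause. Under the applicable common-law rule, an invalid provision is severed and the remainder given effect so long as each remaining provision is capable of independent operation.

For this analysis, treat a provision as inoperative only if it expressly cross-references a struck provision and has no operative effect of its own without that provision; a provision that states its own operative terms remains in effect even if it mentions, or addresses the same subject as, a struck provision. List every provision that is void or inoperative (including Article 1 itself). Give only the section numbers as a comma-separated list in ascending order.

Article 1 is struck. Article 2 operates only by reference to Article 1, so it falls with Article 1. Article 5 merely fixes the termination right for breach of Article 1; with Article 1 gone it has nothing to operate on and falls away. The whole of Article 3 is the extension of the cure period for breach of Article 1, defined by reference to Article 2, so Article 3 cannot stand once Article 2 is removed. Article 4 merely fixes the acknowledgement condition for Article 2; with Article 2 gone it has nothing to operate on and falls away. Under the stated default rule, only provisions that cannot operate independently fall away; the rest are enforced. That leaves Article 6, Article 7, Article 8, and Article 9 in effect.

1, 2, 3, 4, 5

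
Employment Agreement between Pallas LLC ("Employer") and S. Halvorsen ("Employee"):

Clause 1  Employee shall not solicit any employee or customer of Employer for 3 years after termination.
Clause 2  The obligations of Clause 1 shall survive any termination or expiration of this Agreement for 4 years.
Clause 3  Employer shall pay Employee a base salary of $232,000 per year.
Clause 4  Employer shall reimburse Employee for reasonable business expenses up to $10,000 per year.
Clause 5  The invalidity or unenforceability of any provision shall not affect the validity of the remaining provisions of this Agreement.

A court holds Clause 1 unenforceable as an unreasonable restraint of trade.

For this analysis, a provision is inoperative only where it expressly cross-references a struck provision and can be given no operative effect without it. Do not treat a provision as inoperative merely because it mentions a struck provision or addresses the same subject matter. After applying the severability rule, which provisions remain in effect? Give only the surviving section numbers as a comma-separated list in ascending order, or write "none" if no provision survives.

3, 4, 5

Clause 1 is struck. Clause 2 operates only by reference to Clause 1, so it falls with Clause 1. Under the severability clause in Clause 5, the remaining provisions continue in force. Clause 3, Clause 4, and Clause 5 remain in effect.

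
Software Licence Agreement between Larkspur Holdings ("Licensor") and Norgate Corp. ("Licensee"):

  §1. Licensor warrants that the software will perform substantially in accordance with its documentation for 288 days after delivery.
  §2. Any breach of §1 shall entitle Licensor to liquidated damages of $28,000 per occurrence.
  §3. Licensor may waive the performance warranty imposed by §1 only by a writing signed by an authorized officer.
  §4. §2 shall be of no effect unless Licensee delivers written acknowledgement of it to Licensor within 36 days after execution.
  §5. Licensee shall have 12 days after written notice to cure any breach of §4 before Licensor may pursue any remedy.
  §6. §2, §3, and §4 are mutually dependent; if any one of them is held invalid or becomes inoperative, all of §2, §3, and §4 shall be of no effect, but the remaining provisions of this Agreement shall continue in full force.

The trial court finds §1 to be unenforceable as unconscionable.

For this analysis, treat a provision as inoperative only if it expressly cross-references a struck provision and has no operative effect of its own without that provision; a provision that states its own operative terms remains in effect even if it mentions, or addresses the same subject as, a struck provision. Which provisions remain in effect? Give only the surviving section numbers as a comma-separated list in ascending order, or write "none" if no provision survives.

§1 is struck. The whole of §2 is the liquidated-damages amount, defined by reference to §1, so §2 cannot stand once §1 is removed. §3 merely fixes the waiver condition for §1; with §1 gone it has nothing to operate on and falls away. §4 has no operative effect of its own apart from §2 and is therefore inoperative. §5 merely fixes the cure period for breach of §4; with §4 gone it has nothing to operate on and falls away. §6 declares §2, §3, and §4 mutually dependent; since one of them has fallen, all of them are of no effect. The remainder continues in force under §6. Only §6 remains in effect.

6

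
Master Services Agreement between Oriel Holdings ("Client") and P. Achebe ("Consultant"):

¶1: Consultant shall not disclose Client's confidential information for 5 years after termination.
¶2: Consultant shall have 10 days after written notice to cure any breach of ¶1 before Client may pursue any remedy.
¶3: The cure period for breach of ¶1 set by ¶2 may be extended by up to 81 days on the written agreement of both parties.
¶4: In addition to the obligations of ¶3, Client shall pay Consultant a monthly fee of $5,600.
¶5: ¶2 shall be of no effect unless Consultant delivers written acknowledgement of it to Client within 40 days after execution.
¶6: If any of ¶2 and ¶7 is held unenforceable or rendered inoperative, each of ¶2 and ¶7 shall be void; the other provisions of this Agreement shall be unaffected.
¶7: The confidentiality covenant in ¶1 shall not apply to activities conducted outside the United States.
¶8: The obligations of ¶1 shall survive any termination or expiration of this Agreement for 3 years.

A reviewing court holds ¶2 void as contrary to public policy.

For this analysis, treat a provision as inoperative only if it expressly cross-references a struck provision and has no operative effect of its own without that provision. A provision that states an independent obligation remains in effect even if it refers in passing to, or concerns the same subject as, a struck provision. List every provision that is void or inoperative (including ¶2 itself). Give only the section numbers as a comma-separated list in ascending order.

2, 3, 5, 7

¶2 is struck. ¶3 operates only by reference to ¶2, so it falls with ¶2. The only function of ¶5 is the acknowledgement condition for ¶2, so it cannot stand once ¶2 is removed. ¶4 mentions ¶3 but its own obligation stands independently of ¶3, so ¶4 is not affected. ¶6 declares ¶2 and ¶7 mutually dependent; since one of them has fallen, all of them are of no effect. That brings down ¶7 as well. The remainder continues in force under ¶6. ¶1, ¶4, ¶6, and ¶8 remain in effect.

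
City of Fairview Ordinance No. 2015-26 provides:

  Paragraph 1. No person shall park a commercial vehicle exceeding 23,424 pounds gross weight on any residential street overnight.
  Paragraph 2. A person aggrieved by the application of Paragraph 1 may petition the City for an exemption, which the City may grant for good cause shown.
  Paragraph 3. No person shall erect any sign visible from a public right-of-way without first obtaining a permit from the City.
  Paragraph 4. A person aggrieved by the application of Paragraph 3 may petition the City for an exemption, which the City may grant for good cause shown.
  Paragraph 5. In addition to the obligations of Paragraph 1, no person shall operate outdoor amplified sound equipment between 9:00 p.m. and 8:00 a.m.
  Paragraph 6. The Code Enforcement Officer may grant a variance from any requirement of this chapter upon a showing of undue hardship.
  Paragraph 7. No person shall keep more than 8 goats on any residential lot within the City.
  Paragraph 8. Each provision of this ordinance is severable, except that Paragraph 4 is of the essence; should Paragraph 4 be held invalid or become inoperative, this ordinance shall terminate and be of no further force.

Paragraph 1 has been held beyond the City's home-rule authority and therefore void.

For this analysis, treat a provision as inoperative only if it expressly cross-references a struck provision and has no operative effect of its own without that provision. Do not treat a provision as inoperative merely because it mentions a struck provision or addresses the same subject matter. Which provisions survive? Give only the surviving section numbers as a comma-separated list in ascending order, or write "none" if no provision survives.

3, 4, 5, 6, 7, 8

Paragraph 1 is struck. The only function of Paragraph 2 is the exemption procedure for Paragraph 1, so it cannot stand once Paragraph 1 is removed. Paragraph 5 mentions Paragraph 1 but its own obligation stands independently of Paragraph 1, so Paragraph 5 is not affected. Paragraph 8 makes Paragraph 4 an essential term, but Paragraph 4 is unaffected, so the severability proviso in Paragraph 8 preserves the remaining provisions. That leaves Paragraph 3, Paragraph 4, Paragraph 5, Paragraph 6, Paragraph 7, and Paragraph 8 in effect.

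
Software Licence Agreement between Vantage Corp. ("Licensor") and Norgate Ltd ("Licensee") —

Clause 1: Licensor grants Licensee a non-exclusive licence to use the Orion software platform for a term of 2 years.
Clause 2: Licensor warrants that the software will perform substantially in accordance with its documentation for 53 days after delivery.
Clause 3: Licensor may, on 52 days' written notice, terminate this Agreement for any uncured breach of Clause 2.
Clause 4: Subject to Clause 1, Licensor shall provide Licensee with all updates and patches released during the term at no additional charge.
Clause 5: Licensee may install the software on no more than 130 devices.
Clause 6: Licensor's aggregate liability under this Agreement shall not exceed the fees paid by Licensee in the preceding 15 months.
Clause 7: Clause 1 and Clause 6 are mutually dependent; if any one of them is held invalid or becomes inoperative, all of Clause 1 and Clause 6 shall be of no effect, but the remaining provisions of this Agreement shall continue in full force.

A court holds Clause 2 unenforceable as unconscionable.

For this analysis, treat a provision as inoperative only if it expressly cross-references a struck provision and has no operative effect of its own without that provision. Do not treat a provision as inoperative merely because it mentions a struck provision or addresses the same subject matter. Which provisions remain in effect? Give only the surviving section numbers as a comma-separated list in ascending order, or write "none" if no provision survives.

1, 4, 5, 6, 7

Clause 2 is struck. The only function of Clause 3 is the termination right for breach of Clause 2, so it cannot stand once Clause 2 is removed. Clause 7 ties Clause 1 and Clause 6 together, but none of those is affected here; the remaining provisions continue in force under Clause 7. Clause 1, Clause 4, Clause 5, Clause 6, and Clause 7 remain in effect.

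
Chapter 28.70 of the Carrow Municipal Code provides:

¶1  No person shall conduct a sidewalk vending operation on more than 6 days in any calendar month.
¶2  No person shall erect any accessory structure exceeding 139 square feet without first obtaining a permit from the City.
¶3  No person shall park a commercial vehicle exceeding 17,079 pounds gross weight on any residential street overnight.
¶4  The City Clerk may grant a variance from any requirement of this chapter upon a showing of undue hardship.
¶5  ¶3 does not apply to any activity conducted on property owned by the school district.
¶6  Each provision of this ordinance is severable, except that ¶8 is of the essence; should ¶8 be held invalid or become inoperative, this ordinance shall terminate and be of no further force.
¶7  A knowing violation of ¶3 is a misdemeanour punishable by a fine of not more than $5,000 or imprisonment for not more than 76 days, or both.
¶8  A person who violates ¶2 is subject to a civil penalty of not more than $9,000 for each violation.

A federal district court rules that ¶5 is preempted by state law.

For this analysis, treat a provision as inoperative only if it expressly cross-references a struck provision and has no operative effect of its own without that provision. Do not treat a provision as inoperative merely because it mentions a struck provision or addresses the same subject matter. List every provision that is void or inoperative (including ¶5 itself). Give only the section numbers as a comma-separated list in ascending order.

5

¶5 is struck. No other provision's operative terms depend on ¶5. ¶6 makes ¶8 an essential term, but ¶8 is unaffected, so the severability proviso in ¶6 preserves the remaining provisions. The provisions still in force are ¶1, ¶2, ¶3, ¶4, ¶6, ¶7, and ¶8.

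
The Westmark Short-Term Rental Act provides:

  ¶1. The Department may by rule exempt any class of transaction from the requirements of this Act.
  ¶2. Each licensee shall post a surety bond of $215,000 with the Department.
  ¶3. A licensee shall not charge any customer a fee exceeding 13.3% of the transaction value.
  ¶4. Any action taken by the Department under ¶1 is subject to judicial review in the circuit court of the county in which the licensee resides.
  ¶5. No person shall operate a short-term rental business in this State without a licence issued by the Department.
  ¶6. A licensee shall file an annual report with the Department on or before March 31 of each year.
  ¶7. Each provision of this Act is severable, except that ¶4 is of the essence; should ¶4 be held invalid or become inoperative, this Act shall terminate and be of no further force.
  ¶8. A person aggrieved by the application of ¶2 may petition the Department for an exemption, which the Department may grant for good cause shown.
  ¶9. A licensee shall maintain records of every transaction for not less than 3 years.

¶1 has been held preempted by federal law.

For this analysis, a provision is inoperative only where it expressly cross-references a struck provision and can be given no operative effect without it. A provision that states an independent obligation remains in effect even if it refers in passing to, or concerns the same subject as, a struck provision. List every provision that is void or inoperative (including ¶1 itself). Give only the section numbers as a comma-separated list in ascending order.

1, 2, 3, 4, 5, 6, 7, 8, 9

¶1 is struck. ¶4 operates only by reference to ¶1, so it falls with ¶1. ¶7 makes ¶4 an essential term, and ¶4 has been rendered inoperative by the cascade; under ¶7, the entire Act is therefore void. No provision of the Act survives.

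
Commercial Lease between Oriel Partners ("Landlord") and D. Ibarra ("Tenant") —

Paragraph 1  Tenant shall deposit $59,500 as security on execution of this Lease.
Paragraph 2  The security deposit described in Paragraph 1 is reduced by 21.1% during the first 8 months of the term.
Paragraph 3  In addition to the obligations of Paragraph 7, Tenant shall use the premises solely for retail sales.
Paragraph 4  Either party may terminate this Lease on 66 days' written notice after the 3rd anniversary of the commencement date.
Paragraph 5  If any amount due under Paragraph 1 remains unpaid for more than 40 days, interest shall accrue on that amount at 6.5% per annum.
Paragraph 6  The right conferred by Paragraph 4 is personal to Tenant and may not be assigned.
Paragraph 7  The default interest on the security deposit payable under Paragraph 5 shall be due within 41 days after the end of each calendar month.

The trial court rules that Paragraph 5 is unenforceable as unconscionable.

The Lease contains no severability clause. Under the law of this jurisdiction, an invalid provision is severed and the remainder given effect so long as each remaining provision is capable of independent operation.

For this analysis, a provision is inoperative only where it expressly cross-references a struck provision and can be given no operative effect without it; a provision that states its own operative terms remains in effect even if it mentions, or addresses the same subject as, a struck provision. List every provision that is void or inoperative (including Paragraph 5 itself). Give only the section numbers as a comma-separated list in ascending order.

5, 7

Paragraph 5 is struck. Paragraph 7 operates only by reference to Paragraph 5, so it falls with Paragraph 5. Paragraph 3 mentions Paragraph 7 but its own obligation stands independently of Paragraph 7, so Paragraph 3 is not affected. With no severability clause, the stated default rule severs what cannot stand and enforces each remaining provision that can operate on its own. That leaves Paragraph 1, Paragraph 2, Paragraph 3, Paragraph 4, and Paragraph 6 in effect.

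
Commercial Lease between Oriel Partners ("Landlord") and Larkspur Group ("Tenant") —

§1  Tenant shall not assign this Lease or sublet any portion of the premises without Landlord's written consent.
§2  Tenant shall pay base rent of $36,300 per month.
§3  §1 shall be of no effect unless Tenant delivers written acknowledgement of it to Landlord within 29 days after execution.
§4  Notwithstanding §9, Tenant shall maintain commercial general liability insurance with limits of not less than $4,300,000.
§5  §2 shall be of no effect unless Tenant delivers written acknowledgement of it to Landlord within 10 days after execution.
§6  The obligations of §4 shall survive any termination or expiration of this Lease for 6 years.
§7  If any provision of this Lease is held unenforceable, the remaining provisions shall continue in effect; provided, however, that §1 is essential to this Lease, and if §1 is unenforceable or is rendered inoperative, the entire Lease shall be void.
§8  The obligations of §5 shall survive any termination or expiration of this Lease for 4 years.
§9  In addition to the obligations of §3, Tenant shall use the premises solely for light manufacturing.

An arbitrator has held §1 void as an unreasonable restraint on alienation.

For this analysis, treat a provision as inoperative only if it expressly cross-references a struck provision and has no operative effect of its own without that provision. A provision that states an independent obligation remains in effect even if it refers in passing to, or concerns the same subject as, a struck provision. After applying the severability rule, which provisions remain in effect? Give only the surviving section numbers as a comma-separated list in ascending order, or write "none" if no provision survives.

none

§1 is struck. §3 operates only by reference to §1, so it falls with §1. §7 makes §1 an essential term, and §1 is the provision held invalid; under §7, the entire Lease is therefore void. No provision of the Lease survives.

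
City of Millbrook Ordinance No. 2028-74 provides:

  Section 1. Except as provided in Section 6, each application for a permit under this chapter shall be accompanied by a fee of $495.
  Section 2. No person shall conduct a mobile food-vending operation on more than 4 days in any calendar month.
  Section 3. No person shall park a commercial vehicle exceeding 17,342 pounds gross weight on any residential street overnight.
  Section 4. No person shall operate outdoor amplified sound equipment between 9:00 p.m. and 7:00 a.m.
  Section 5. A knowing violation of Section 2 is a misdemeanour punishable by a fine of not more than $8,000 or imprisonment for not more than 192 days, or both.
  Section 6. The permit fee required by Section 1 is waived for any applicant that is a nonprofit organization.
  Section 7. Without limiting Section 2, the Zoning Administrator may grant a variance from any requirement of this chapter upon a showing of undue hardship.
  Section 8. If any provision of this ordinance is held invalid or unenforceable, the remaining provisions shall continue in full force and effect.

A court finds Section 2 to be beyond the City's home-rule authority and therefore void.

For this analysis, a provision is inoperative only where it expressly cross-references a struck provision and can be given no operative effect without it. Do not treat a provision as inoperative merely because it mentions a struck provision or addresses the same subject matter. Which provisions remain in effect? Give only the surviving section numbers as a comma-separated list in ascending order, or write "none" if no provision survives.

Section 2 is struck. Section 5 merely fixes the criminal penalty for violating Section 2; with Section 2 gone it has nothing to operate on and falls away. Section 7 mentions Section 2 but its own obligation stands independently of Section 2, so Section 7 is not affected. Under the severability clause in Section 8, the remaining provisions continue in force. Section 1, Section 3, Section 4, Section 6, Section 7, and Section 8 remain in effect.

1, 3, 4, 6, 7, 8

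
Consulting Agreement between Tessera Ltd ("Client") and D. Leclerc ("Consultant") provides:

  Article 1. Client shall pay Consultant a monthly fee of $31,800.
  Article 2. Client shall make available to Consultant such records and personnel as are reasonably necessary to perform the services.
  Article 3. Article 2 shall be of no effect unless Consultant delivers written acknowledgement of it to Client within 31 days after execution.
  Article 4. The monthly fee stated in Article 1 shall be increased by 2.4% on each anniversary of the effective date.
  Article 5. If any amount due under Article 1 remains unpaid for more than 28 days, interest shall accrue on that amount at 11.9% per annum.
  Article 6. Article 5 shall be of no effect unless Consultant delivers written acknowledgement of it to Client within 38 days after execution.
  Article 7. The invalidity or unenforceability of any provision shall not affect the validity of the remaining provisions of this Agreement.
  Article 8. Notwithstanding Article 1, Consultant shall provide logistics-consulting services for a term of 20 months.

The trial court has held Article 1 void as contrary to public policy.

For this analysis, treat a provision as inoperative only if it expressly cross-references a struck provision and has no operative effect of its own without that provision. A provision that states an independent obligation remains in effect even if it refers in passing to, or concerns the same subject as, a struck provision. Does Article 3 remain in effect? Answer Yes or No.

Article 1 is struck. Article 4 has no operative effect of its own apart from Article 1 and is therefore inoperative. Article 5 operates only by reference to Article 1, so it falls with Article 1. The only function of Article 6 is the acknowledgement condition for Article 5, so it cannot stand once Article 5 is removed. Although Article 8 refers to Article 1, its operative terms do not depend on Article 1, so it remains in effect. Article 7 is a severability clause and preserves every provision that can still be given independent effect. The provisions still in force are Article 2, Article 3, Article 7, and Article 8. Article 3 is among the surviving provisions, so the answer is yes.

Yes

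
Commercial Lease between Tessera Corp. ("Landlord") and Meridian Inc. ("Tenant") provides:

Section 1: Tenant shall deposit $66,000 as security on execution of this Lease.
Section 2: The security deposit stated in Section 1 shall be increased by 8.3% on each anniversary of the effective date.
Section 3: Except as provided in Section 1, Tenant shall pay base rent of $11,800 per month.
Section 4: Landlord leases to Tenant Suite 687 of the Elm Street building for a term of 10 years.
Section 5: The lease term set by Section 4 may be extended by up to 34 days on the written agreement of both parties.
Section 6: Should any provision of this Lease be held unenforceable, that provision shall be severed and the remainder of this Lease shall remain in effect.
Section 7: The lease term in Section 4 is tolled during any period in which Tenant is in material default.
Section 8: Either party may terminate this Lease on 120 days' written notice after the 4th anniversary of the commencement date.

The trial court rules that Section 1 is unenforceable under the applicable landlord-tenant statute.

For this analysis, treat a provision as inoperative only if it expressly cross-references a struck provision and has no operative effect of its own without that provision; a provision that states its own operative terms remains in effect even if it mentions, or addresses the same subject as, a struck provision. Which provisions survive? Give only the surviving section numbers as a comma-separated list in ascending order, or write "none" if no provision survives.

Section 1 is struck. Section 2 operates only by reference to Section 1, so it falls with Section 1. Section 3 mentions Section 1 but its own obligation stands independently of Section 1, so Section 3 is not affected. Under the severability clause in Section 6, the remaining provisions continue in force. That leaves Section 3, Section 4, Section 5, Section 6, Section 7, and Section 8 in effect.

3, 4, 5, 6, 7, 8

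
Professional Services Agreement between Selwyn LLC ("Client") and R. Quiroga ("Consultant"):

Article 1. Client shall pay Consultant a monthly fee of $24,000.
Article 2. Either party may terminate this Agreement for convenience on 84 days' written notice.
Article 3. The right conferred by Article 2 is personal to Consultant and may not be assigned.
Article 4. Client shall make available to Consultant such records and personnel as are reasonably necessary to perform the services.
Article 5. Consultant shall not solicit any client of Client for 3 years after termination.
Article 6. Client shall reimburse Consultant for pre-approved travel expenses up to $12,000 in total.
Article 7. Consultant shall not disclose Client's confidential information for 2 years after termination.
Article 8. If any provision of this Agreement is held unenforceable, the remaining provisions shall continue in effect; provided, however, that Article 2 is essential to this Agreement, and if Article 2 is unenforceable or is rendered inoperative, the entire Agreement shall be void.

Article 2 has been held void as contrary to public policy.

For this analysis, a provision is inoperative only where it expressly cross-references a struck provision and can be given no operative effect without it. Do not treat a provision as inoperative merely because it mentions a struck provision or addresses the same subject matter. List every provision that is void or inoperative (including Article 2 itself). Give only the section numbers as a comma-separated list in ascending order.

1, 2, 3, 4, 5, 6, 7, 8

Article 2 is struck. Article 3 has no operative effect of its own apart from Article 2 and is therefore inoperative. Article 8 makes Article 2 an essential term, and Article 2 is the provision held invalid; under Article 8, the entire Agreement is therefore void. No provision of the Agreement survives.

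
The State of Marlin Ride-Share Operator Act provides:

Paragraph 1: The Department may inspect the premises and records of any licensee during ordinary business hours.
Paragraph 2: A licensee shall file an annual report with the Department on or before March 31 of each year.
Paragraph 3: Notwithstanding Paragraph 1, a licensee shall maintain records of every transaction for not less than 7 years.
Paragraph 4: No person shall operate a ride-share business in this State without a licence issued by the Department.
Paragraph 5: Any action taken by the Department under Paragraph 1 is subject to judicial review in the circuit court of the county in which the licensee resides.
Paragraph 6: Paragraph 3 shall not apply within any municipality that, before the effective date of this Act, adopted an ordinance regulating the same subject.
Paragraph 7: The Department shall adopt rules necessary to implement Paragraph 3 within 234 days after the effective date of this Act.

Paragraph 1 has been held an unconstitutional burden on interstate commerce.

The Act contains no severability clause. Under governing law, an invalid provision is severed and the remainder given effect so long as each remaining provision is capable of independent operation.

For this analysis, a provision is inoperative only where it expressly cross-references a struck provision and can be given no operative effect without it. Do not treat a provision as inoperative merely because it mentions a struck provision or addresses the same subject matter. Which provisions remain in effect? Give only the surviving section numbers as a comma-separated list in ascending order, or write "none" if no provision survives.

Paragraph 1 is struck. Paragraph 5 merely fixes the judicial-review right for Paragraph 1; with Paragraph 1 gone it has nothing to operate on and falls away. Although Paragraph 3 refers to Paragraph 1, its operative terms do not depend on Paragraph 1, so it remains in effect. With no severability clause, the stated default rule severs what cannot stand and enforces each remaining provision that can operate on its own. The provisions still in force are Paragraph 2, Paragraph 3, Paragraph 4, Paragraph 6, and Paragraph 7.

2, 3, 4, 6, 7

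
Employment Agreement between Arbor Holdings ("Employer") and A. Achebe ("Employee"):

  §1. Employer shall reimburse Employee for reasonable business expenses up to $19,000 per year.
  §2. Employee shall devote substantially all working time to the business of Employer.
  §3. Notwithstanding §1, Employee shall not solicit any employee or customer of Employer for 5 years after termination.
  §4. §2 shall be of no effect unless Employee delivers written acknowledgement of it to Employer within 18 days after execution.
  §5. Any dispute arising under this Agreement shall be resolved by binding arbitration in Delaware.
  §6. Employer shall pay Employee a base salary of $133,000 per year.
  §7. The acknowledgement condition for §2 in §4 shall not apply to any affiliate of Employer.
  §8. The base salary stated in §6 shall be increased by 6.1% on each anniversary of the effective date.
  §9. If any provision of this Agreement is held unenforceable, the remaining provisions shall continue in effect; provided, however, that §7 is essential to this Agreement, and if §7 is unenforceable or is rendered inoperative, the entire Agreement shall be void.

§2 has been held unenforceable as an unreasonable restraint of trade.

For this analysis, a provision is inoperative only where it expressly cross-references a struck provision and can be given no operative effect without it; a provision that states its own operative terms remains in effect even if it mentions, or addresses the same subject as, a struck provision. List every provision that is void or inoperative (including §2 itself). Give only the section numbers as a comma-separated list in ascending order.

1, 2, 3, 4, 5, 6, 7, 8, 9

§2 is struck. §4 operates only by reference to §2, so it falls with §2. §7 operates only by reference to §4, so it falls with §4. §9 makes §7 an essential term, and §7 has been rendered inoperative by the cascade; under §9, the entire Agreement is therefore void. No provision of the Agreement survives.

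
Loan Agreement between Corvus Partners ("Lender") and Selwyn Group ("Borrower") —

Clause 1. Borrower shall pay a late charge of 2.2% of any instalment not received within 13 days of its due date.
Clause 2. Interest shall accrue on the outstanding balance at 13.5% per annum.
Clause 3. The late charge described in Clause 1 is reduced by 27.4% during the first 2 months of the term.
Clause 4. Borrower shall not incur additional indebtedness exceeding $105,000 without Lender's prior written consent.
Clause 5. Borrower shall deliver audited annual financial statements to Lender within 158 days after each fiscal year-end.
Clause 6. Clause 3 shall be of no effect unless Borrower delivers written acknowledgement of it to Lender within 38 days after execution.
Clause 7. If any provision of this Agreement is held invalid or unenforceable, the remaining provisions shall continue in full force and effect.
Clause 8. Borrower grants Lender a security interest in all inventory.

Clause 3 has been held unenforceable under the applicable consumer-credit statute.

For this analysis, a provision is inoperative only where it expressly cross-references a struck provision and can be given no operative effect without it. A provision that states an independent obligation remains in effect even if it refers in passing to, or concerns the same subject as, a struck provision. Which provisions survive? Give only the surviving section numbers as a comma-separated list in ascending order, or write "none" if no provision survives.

Clause 3 is struck. Clause 6 has no operative effect of its own apart from Clause 3 and is therefore inoperative. Under the severability clause in Clause 7, the remaining provisions continue in force. The provisions still in force are Clause 1, Clause 2, Clause 4, Clause 5, Clause 7, and Clause 8.

1, 2, 4, 5, 7, 8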